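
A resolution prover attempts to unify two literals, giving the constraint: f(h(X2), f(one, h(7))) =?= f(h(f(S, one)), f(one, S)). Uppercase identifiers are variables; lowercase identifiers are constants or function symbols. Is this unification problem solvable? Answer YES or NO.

YES

Decompose f/2: h(X2) =?= h(f(S, one)),  f(one, h(7)) =?= f(one, S).
Decompose h/1: X2 =?= f(S, one).
Bind X2 := f(S, one); no other remaining equation mentions X2.
Decompose f/2: one =?= one,  h(7) =?= S.
Delete trivial equation one =?= one.
Bind S := h(7). Substituting into the earlier binding gives X2 := f(h(7), one).
No equations remain and no clash or occurs-check failure arose, so a unifier exists.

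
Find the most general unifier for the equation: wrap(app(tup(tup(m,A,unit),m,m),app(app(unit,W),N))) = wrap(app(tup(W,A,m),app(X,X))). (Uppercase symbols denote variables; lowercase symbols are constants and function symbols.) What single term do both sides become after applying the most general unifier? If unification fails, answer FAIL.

wrap(app(tup(tup(m,m,unit),m,m),app(app(unit,tup(m,m,unit)),app(unit,tup(m,m,unit)))))

Decompose wrap/1: app(tup(tup(m,A,unit),m,m),app(app(unit,W),N)) = app(tup(W,A,m),app(X,X)).
Decompose app/2: tup(tup(m,A,unit),m,m) = tup(W,A,m),  app(app(unit,W),N) = app(X,X).
Decompose tup/3: tup(m,A,unit) = W,  m = A,  m = m.
Bind W := tup(m,A,unit); substituting into the one remaining equation that mentions W gives: app(app(unit,tup(m,A,unit)),N) = app(X,X).
Bind A := m; substituting into the one remaining equation that mentions A gives: app(app(unit,tup(m,m,unit)),N) = app(X,X). Substituting into the earlier binding gives W := tup(m,m,unit).
Delete trivial equation m = m.
Decompose app/2: app(unit,tup(m,m,unit)) = X,  N = X.
Bind X := app(unit,tup(m,m,unit)); substituting into the remaining equation gives: N = app(unit,tup(m,m,unit)).
Bind N := app(unit,tup(m,m,unit)).
Applying the MGU to either side gives wrap(app(tup(tup(m,m,unit),m,m),app(app(unit,tup(m,m,unit)),app(unit,tup(m,m,unit))))).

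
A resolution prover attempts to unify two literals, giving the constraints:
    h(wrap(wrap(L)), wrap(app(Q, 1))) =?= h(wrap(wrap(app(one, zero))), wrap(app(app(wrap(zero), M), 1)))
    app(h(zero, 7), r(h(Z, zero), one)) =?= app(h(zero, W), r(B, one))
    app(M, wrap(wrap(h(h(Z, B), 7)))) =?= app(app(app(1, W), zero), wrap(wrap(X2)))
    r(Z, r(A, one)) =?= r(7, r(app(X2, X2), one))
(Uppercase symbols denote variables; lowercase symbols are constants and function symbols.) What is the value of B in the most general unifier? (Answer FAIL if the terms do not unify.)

h(7, zero)

Decompose h/2: wrap(wrap(L)) =?= wrap(wrap(app(one, zero))),  wrap(app(Q, 1)) =?= wrap(app(app(wrap(zero), M), 1)).
Decompose wrap/1: wrap(L) =?= wrap(app(one, zero)).
Decompose wrap/1: L =?= app(one, zero).
Bind L := app(one, zero); no other remaining equation mentions L.
Decompose wrap/1: app(Q, 1) =?= app(app(wrap(zero), M), 1).
Decompose app/2: Q =?= app(wrap(zero), M),  1 =?= 1.
Bind Q := app(wrap(zero), M); no other remaining equation mentions Q.
Delete trivial equation 1 =?= 1.
Decompose app/2: h(zero, 7) =?= h(zero, W),  r(h(Z, zero), one) =?= r(B, one).
Decompose h/2: zero =?= zero,  7 =?= W.
Delete trivial equation zero =?= zero.
Bind W := 7; substituting into the one remaining equation that mentions W gives: app(M, wrap(wrap(h(h(Z, B), 7)))) =?= app(app(app(1, 7), zero), wrap(wrap(X2))).
Decompose r/2: h(Z, zero) =?= B,  one =?= one.
Bind B := h(Z, zero); substituting into the one remaining equation that mentions B gives: app(M, wrap(wrap(h(h(Z, h(Z, zero)), 7)))) =?= app(app(app(1, 7), zero), wrap(wrap(X2))).
Delete trivial equation one =?= one.
Decompose app/2: M =?= app(app(1, 7), zero),  wrap(wrap(h(h(Z, h(Z, zero)), 7))) =?= wrap(wrap(X2)).
Bind M := app(app(1, 7), zero); no other remaining equation mentions M. Substituting into the earlier binding gives Q := app(wrap(zero), app(app(1, 7), zero)).
Decompose wrap/1: wrap(h(h(Z, h(Z, zero)), 7)) =?= wrap(X2).
Decompose wrap/1: h(h(Z, h(Z, zero)), 7) =?= X2.
Bind X2 := h(h(Z, h(Z, zero)), 7); substituting into the remaining equation gives: r(Z, r(A, one)) =?= r(7, r(app(h(h(Z, h(Z, zero)), 7), h(h(Z, h(Z, zero)), 7)), one)).
Decompose r/2: Z =?= 7,  r(A, one) =?= r(app(h(h(Z, h(Z, zero)), 7), h(h(Z, h(Z, zero)), 7)), one).
Bind Z := 7; substituting into the remaining equation gives: r(A, one) =?= r(app(h(h(7, h(7, zero)), 7), h(h(7, h(7, zero)), 7)), one). Substituting into the earlier bindings gives B := h(7, zero), X2 := h(h(7, h(7, zero)), 7).
Decompose r/2: A =?= app(h(h(7, h(7, zero)), 7), h(h(7, h(7, zero)), 7)),  one =?= one.
Bind A := app(h(h(7, h(7, zero)), 7), h(h(7, h(7, zero)), 7)); no other remaining equation mentions A.
Delete trivial equation one =?= one.
MGU = { L -> app(one, zero), Q -> app(wrap(zero), app(app(1, 7), zero)), W -> 7, B -> h(7, zero), M -> app(app(1, 7), zero), X2 -> h(h(7, h(7, zero)), 7), Z -> 7, A -> app(h(h(7, h(7, zero)), 7), h(h(7, h(7, zero)), 7)) }, so B -> h(7, zero).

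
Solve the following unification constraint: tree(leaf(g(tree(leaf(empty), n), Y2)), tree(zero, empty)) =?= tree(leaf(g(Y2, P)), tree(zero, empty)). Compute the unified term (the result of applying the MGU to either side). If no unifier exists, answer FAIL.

Decompose tree/2: leaf(g(tree(leaf(empty), n), Y2)) =?= leaf(g(Y2, P)),  tree(zero, empty) =?= tree(zero, empty).
Decompose leaf/1: g(tree(leaf(empty), n), Y2) =?= g(Y2, P).
Decompose g/2: tree(leaf(empty), n) =?= Y2,  Y2 =?= P.
Bind Y2 := tree(leaf(empty), n); substituting into the one remaining equation that mentions Y2 gives: tree(leaf(empty), n) =?= P.
Bind P := tree(leaf(empty), n); no other remaining equation mentions P.
Delete trivial equation tree(zero, empty) =?= tree(zero, empty).
Applying the MGU to either side gives tree(leaf(g(tree(leaf(empty), n), tree(leaf(empty), n))), tree(zero, empty)).

tree(leaf(g(tree(leaf(empty), n), tree(leaf(empty), n))), tree(zero, empty))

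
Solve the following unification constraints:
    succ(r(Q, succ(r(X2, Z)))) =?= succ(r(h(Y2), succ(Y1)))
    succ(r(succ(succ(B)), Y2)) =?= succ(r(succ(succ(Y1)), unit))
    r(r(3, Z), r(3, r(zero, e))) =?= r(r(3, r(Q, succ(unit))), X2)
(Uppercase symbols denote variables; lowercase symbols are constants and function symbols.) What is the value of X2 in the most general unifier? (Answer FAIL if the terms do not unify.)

r(3, r(zero, e))

Decompose succ/1: r(Q, succ(r(X2, Z))) =?= r(h(Y2), succ(Y1)).
Decompose r/2: Q =?= h(Y2),  succ(r(X2, Z)) =?= succ(Y1).
Bind Q := h(Y2); substituting into the one remaining equation that mentions Q gives: r(r(3, Z), r(3, r(zero, e))) =?= r(r(3, r(h(Y2), succ(unit))), X2).
Decompose succ/1: r(X2, Z) =?= Y1.
Bind Y1 := r(X2, Z); substituting into the one remaining equation that mentions Y1 gives: succ(r(succ(succ(B)), Y2)) =?= succ(r(succ(succ(r(X2, Z))), unit)).
Decompose succ/1: r(succ(succ(B)), Y2) =?= r(succ(succ(r(X2, Z))), unit).
Decompose r/2: succ(succ(B)) =?= succ(succ(r(X2, Z))),  Y2 =?= unit.
Decompose succ/1: succ(B) =?= succ(r(X2, Z)).
Decompose succ/1: B =?= r(X2, Z).
Bind B := r(X2, Z); no other remaining equation mentions B.
Bind Y2 := unit; substituting into the remaining equation gives: r(r(3, Z), r(3, r(zero, e))) =?= r(r(3, r(h(unit), succ(unit))), X2). Substituting into the earlier binding gives Q := h(unit).
Decompose r/2: r(3, Z) =?= r(3, r(h(unit), succ(unit))),  r(3, r(zero, e)) =?= X2.
Decompose r/2: 3 =?= 3,  Z =?= r(h(unit), succ(unit)).
Delete trivial equation 3 =?= 3.
Bind Z := r(h(unit), succ(unit)); no other remaining equation mentions Z. Substituting into the earlier bindings gives Y1 := r(X2, r(h(unit), succ(unit))), B := r(X2, r(h(unit), succ(unit))).
Bind X2 := r(3, r(zero, e)). Substituting into the earlier bindings gives Y1 := r(r(3, r(zero, e)), r(h(unit), succ(unit))), B := r(r(3, r(zero, e)), r(h(unit), succ(unit))).
MGU = { Q -> h(unit), Y1 -> r(r(3, r(zero, e)), r(h(unit), succ(unit))), B -> r(r(3, r(zero, e)), r(h(unit), succ(unit))), Y2 -> unit, Z -> r(h(unit), succ(unit)), X2 -> r(3, r(zero, e)) }, so X2 -> r(3, r(zero, e)).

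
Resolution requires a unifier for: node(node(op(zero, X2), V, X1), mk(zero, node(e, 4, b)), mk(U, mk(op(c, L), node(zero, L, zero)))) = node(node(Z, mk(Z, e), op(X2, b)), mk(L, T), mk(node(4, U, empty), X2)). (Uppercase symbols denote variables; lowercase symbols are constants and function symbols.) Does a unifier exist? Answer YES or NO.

NO

Decompose node/3: node(op(zero, X2), V, X1) = node(Z, mk(Z, e), op(X2, b)),  mk(zero, node(e, 4, b)) = mk(L, T),  mk(U, mk(op(c, L), node(zero, L, zero))) = mk(node(4, U, empty), X2).
Decompose node/3: op(zero, X2) = Z,  V = mk(Z, e),  X1 = op(X2, b).
Bind Z := op(zero, X2); substituting into the one remaining equation that mentions Z gives: V = mk(op(zero, X2), e).
Bind V := mk(op(zero, X2), e); no other remaining equation mentions V.
Bind X1 := op(X2, b); no other remaining equation mentions X1.
Decompose mk/2: zero = L,  node(e, 4, b) = T.
Bind L := zero; substituting into the one remaining equation that mentions L gives: mk(U, mk(op(c, zero), node(zero, zero, zero))) = mk(node(4, U, empty), X2).
Bind T := node(e, 4, b); no other remaining equation mentions T.
Decompose mk/2: U = node(4, U, empty),  mk(op(c, zero), node(zero, zero, zero)) = X2.
Occurs check fails: U occurs in node(4, U, empty); the equation U = node(4, U, empty) has no finite solution.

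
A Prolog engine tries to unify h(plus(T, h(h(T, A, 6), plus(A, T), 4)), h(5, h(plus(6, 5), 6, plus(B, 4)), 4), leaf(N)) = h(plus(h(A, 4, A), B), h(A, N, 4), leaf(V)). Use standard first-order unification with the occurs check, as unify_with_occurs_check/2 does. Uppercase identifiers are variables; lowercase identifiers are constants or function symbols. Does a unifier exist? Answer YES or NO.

YES

Decompose h/3: plus(T, h(h(T, A, 6), plus(A, T), 4)) = plus(h(A, 4, A), B),  h(5, h(plus(6, 5), 6, plus(B, 4)), 4) = h(A, N, 4),  leaf(N) = leaf(V).
Decompose plus/2: T = h(A, 4, A),  h(h(T, A, 6), plus(A, T), 4) = B.
Bind T := h(A, 4, A); substituting into the one remaining equation that mentions T gives: h(h(h(A, 4, A), A, 6), plus(A, h(A, 4, A)), 4) = B.
Bind B := h(h(h(A, 4, A), A, 6), plus(A, h(A, 4, A)), 4); substituting into the one remaining equation that mentions B gives: h(5, h(plus(6, 5), 6, plus(h(h(h(A, 4, A), A, 6), plus(A, h(A, 4, A)), 4), 4)), 4) = h(A, N, 4).
Decompose h/3: 5 = A,  h(plus(6, 5), 6, plus(h(h(h(A, 4, A), A, 6), plus(A, h(A, 4, A)), 4), 4)) = N,  4 = 4.
Bind A := 5; substituting into the one remaining equation that mentions A gives: h(plus(6, 5), 6, plus(h(h(h(5, 4, 5), 5, 6), plus(5, h(5, 4, 5)), 4), 4)) = N. Substituting into the earlier bindings gives T := h(5, 4, 5), B := h(h(h(5, 4, 5), 5, 6), plus(5, h(5, 4, 5)), 4).
Bind N := h(plus(6, 5), 6, plus(h(h(h(5, 4, 5), 5, 6), plus(5, h(5, 4, 5)), 4), 4)); substituting into the one remaining equation that mentions N gives: leaf(h(plus(6, 5), 6, plus(h(h(h(5, 4, 5), 5, 6), plus(5, h(5, 4, 5)), 4), 4))) = leaf(V).
Delete trivial equation 4 = 4.
Decompose leaf/1: h(plus(6, 5), 6, plus(h(h(h(5, 4, 5), 5, 6), plus(5, h(5, 4, 5)), 4), 4)) = V.
Bind V := h(plus(6, 5), 6, plus(h(h(h(5, 4, 5), 5, 6), plus(5, h(5, 4, 5)), 4), 4)).
No equations remain and no clash or occurs-check failure arose, so a unifier exists.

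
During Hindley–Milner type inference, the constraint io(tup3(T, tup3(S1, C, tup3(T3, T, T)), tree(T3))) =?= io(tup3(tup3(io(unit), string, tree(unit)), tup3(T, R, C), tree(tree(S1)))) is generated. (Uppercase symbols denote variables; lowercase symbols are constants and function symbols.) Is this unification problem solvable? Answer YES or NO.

YES

Decompose io/1: tup3(T, tup3(S1, C, tup3(T3, T, T)), tree(T3)) =?= tup3(tup3(io(unit), string, tree(unit)), tup3(T, R, C), tree(tree(S1))).
Decompose tup3/3: T =?= tup3(io(unit), string, tree(unit)),  tup3(S1, C, tup3(T3, T, T)) =?= tup3(T, R, C),  tree(T3) =?= tree(tree(S1)).
Bind T := tup3(io(unit), string, tree(unit)); substituting into the one remaining equation that mentions T gives: tup3(S1, C, tup3(T3, tup3(io(unit), string, tree(unit)), tup3(io(unit), string, tree(unit)))) =?= tup3(tup3(io(unit), string, tree(unit)), R, C).
Decompose tup3/3: S1 =?= tup3(io(unit), string, tree(unit)),  C =?= R,  tup3(T3, tup3(io(unit), string, tree(unit)), tup3(io(unit), string, tree(unit))) =?= C.
Bind S1 := tup3(io(unit), string, tree(unit)); substituting into the one remaining equation that mentions S1 gives: tree(T3) =?= tree(tree(tup3(io(unit), string, tree(unit)))).
Bind C := R; substituting into the one remaining equation that mentions C gives: tup3(T3, tup3(io(unit), string, tree(unit)), tup3(io(unit), string, tree(unit))) =?= R.
Bind R := tup3(T3, tup3(io(unit), string, tree(unit)), tup3(io(unit), string, tree(unit))); no other remaining equation mentions R. Substituting into the earlier binding gives C := tup3(T3, tup3(io(unit), string, tree(unit)), tup3(io(unit), string, tree(unit))).
Decompose tree/1: T3 =?= tree(tup3(io(unit), string, tree(unit))).
Bind T3 := tree(tup3(io(unit), string, tree(unit))). Substituting into the earlier bindings gives C := tup3(tree(tup3(io(unit), string, tree(unit))), tup3(io(unit), string, tree(unit)), tup3(io(unit), string, tree(unit))), R := tup3(tree(tup3(io(unit), string, tree(unit))), tup3(io(unit), string, tree(unit)), tup3(io(unit), string, tree(unit))).
No equations remain and no clash or occurs-check failure arose, so a unifier exists.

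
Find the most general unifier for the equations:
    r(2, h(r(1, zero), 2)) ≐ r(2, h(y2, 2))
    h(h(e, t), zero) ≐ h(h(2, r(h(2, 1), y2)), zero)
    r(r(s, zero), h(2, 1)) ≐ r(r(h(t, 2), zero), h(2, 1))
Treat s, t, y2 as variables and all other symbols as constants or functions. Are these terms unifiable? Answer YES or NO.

Decompose r/2: 2 ≐ 2,  h(r(1, zero), 2) ≐ h(y2, 2).
Delete trivial equation 2 ≐ 2.
Decompose h/2: r(1, zero) ≐ y2,  2 ≐ 2.
Bind y2 := r(1, zero); substituting into the one remaining equation that mentions y2 gives: h(h(e, t), zero) ≐ h(h(2, r(h(2, 1), r(1, zero))), zero).
Delete trivial equation 2 ≐ 2.
Decompose h/2: h(e, t) ≐ h(2, r(h(2, 1), r(1, zero))),  zero ≐ zero.
Decompose h/2: e ≐ 2,  t ≐ r(h(2, 1), r(1, zero)).
Clash: constants e and 2 differ; no unifier exists.

NO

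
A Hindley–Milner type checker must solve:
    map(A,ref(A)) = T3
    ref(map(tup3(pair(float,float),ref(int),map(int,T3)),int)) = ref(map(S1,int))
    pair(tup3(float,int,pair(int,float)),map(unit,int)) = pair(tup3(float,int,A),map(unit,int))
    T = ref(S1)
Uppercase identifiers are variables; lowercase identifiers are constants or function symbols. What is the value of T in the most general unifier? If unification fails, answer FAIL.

ref(tup3(pair(float,float),ref(int),map(int,map(pair(int,float),ref(pair(int,float))))))

Bind T3 := map(A,ref(A)); substituting into the one remaining equation that mentions T3 gives: ref(map(tup3(pair(float,float),ref(int),map(int,map(A,ref(A)))),int)) = ref(map(S1,int)).
Decompose ref/1: map(tup3(pair(float,float),ref(int),map(int,map(A,ref(A)))),int) = map(S1,int).
Decompose map/2: tup3(pair(float,float),ref(int),map(int,map(A,ref(A)))) = S1,  int = int.
Bind S1 := tup3(pair(float,float),ref(int),map(int,map(A,ref(A)))); substituting into the one remaining equation that mentions S1 gives: T = ref(tup3(pair(float,float),ref(int),map(int,map(A,ref(A))))).
Delete trivial equation int = int.
Decompose pair/2: tup3(float,int,pair(int,float)) = tup3(float,int,A),  map(unit,int) = map(unit,int).
Decompose tup3/3: float = float,  int = int,  pair(int,float) = A.
Delete trivial equation float = float.
Delete trivial equation int = int.
Bind A := pair(int,float); substituting into the one remaining equation that mentions A gives: T = ref(tup3(pair(float,float),ref(int),map(int,map(pair(int,float),ref(pair(int,float)))))). Substituting into the earlier bindings gives T3 := map(pair(int,float),ref(pair(int,float))), S1 := tup3(pair(float,float),ref(int),map(int,map(pair(int,float),ref(pair(int,float))))).
Delete trivial equation map(unit,int) = map(unit,int).
Bind T := ref(tup3(pair(float,float),ref(int),map(int,map(pair(int,float),ref(pair(int,float)))))).
MGU = { T3 := map(pair(int,float),ref(pair(int,float))), S1 := tup3(pair(float,float),ref(int),map(int,map(pair(int,float),ref(pair(int,float))))), A := pair(int,float), T := ref(tup3(pair(float,float),ref(int),map(int,map(pair(int,float),ref(pair(int,float)))))) }, so T := ref(tup3(pair(float,float),ref(int),map(int,map(pair(int,float),ref(pair(int,float)))))).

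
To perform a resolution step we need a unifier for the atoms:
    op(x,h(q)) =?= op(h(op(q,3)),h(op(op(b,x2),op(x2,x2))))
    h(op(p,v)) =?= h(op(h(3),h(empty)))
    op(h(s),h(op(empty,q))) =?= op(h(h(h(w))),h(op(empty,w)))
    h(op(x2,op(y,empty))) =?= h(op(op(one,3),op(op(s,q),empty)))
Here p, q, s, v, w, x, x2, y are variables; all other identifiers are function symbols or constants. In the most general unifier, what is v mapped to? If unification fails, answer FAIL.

h(empty)

Decompose op/2: x =?= h(op(q,3)),  h(q) =?= h(op(op(b,x2),op(x2,x2))).
Bind x := h(op(q,3)); no other remaining equation mentions x.
Decompose h/1: q =?= op(op(b,x2),op(x2,x2)).
Bind q := op(op(b,x2),op(x2,x2)); substituting into the 2 remaining equations that mention q gives: op(h(s),h(op(empty,op(op(b,x2),op(x2,x2))))) =?= op(h(h(h(w))),h(op(empty,w))),  h(op(x2,op(y,empty))) =?= h(op(op(one,3),op(op(s,op(op(b,x2),op(x2,x2))),empty))). Substituting into the earlier binding gives x := h(op(op(op(b,x2),op(x2,x2)),3)).
Decompose h/1: op(p,v) =?= op(h(3),h(empty)).
Decompose op/2: p =?= h(3),  v =?= h(empty).
Bind p := h(3); no other remaining equation mentions p.
Bind v := h(empty); no other remaining equation mentions v.
Decompose op/2: h(s) =?= h(h(h(w))),  h(op(empty,op(op(b,x2),op(x2,x2)))) =?= h(op(empty,w)).
Decompose h/1: s =?= h(h(w)).
Bind s := h(h(w)); substituting into the one remaining equation that mentions s gives: h(op(x2,op(y,empty))) =?= h(op(op(one,3),op(op(h(h(w)),op(op(b,x2),op(x2,x2))),empty))).
Decompose h/1: op(empty,op(op(b,x2),op(x2,x2))) =?= op(empty,w).
Decompose op/2: empty =?= empty,  op(op(b,x2),op(x2,x2)) =?= w.
Delete trivial equation empty =?= empty.
Bind w := op(op(b,x2),op(x2,x2)); substituting into the remaining equation gives: h(op(x2,op(y,empty))) =?= h(op(op(one,3),op(op(h(h(op(op(b,x2),op(x2,x2)))),op(op(b,x2),op(x2,x2))),empty))). Substituting into the earlier binding gives s := h(h(op(op(b,x2),op(x2,x2)))).
Decompose h/1: op(x2,op(y,empty)) =?= op(op(one,3),op(op(h(h(op(op(b,x2),op(x2,x2)))),op(op(b,x2),op(x2,x2))),empty)).
Decompose op/2: x2 =?= op(one,3),  op(y,empty) =?= op(op(h(h(op(op(b,x2),op(x2,x2)))),op(op(b,x2),op(x2,x2))),empty).
Bind x2 := op(one,3); substituting into the remaining equation gives: op(y,empty) =?= op(op(h(h(op(op(b,op(one,3)),op(op(one,3),op(one,3))))),op(op(b,op(one,3)),op(op(one,3),op(one,3)))),empty). Substituting into the earlier bindings gives x := h(op(op(op(b,op(one,3)),op(op(one,3),op(one,3))),3)), q := op(op(b,op(one,3)),op(op(one,3),op(one,3))), s := h(h(op(op(b,op(one,3)),op(op(one,3),op(one,3))))), w := op(op(b,op(one,3)),op(op(one,3),op(one,3))).
Decompose op/2: y =?= op(h(h(op(op(b,op(one,3)),op(op(one,3),op(one,3))))),op(op(b,op(one,3)),op(op(one,3),op(one,3)))),  empty =?= empty.
Bind y := op(h(h(op(op(b,op(one,3)),op(op(one,3),op(one,3))))),op(op(b,op(one,3)),op(op(one,3),op(one,3)))); no other remaining equation mentions y.
Delete trivial equation empty =?= empty.
MGU = { x ↦ h(op(op(op(b,op(one,3)),op(op(one,3),op(one,3))),3)), q ↦ op(op(b,op(one,3)),op(op(one,3),op(one,3))), p ↦ h(3), v ↦ h(empty), s ↦ h(h(op(op(b,op(one,3)),op(op(one,3),op(one,3))))), w ↦ op(op(b,op(one,3)),op(op(one,3),op(one,3))), x2 ↦ op(one,3), y ↦ op(h(h(op(op(b,op(one,3)),op(op(one,3),op(one,3))))),op(op(b,op(one,3)),op(op(one,3),op(one,3)))) }, so v ↦ h(empty).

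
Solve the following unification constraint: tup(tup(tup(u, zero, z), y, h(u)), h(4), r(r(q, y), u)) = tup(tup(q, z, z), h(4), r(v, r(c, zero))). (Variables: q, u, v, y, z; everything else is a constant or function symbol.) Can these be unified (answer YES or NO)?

YES

Decompose tup/3: tup(tup(u, zero, z), y, h(u)) = tup(q, z, z),  h(4) = h(4),  r(r(q, y), u) = r(v, r(c, zero)).
Decompose tup/3: tup(u, zero, z) = q,  y = z,  h(u) = z.
Bind q := tup(u, zero, z); substituting into the one remaining equation that mentions q gives: r(r(tup(u, zero, z), y), u) = r(v, r(c, zero)).
Bind y := z; substituting into the one remaining equation that mentions y gives: r(r(tup(u, zero, z), z), u) = r(v, r(c, zero)).
Bind z := h(u); substituting into the one remaining equation that mentions z gives: r(r(tup(u, zero, h(u)), h(u)), u) = r(v, r(c, zero)). Substituting into the earlier bindings gives q := tup(u, zero, h(u)), y := h(u).
Delete trivial equation h(4) = h(4).
Decompose r/2: r(tup(u, zero, h(u)), h(u)) = v,  u = r(c, zero).
Bind v := r(tup(u, zero, h(u)), h(u)); no other remaining equation mentions v.
Bind u := r(c, zero). Substituting into the earlier bindings gives q := tup(r(c, zero), zero, h(r(c, zero))), y := h(r(c, zero)), z := h(r(c, zero)), v := r(tup(r(c, zero), zero, h(r(c, zero))), h(r(c, zero))).
No equations remain and no clash or occurs-check failure arose, so a unifier exists.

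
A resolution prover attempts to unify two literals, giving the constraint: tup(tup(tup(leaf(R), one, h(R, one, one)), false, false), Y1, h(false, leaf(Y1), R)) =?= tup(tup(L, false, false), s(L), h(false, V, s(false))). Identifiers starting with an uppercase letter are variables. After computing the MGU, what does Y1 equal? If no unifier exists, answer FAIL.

s(tup(leaf(s(false)), one, h(s(false), one, one)))

Decompose tup/3: tup(tup(leaf(R), one, h(R, one, one)), false, false) =?= tup(L, false, false),  Y1 =?= s(L),  h(false, leaf(Y1), R) =?= h(false, V, s(false)).
Decompose tup/3: tup(leaf(R), one, h(R, one, one)) =?= L,  false =?= false,  false =?= false.
Bind L := tup(leaf(R), one, h(R, one, one)); substituting into the one remaining equation that mentions L gives: Y1 =?= s(tup(leaf(R), one, h(R, one, one))).
Delete trivial equation false =?= false.
Delete trivial equation false =?= false.
Bind Y1 := s(tup(leaf(R), one, h(R, one, one))); substituting into the remaining equation gives: h(false, leaf(s(tup(leaf(R), one, h(R, one, one)))), R) =?= h(false, V, s(false)).
Decompose h/3: false =?= false,  leaf(s(tup(leaf(R), one, h(R, one, one)))) =?= V,  R =?= s(false).
Delete trivial equation false =?= false.
Bind V := leaf(s(tup(leaf(R), one, h(R, one, one)))); no other remaining equation mentions V.
Bind R := s(false). Substituting into the earlier bindings gives L := tup(leaf(s(false)), one, h(s(false), one, one)), Y1 := s(tup(leaf(s(false)), one, h(s(false), one, one))), V := leaf(s(tup(leaf(s(false)), one, h(s(false), one, one)))).
MGU = { L -> tup(leaf(s(false)), one, h(s(false), one, one)), Y1 -> s(tup(leaf(s(false)), one, h(s(false), one, one))), V -> leaf(s(tup(leaf(s(false)), one, h(s(false), one, one)))), R -> s(false) }, so Y1 -> s(tup(leaf(s(false)), one, h(s(false), one, one))).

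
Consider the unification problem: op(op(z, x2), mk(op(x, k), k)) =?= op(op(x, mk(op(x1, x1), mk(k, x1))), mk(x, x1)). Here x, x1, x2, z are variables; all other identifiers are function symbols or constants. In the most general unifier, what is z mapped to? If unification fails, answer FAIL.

Decompose op/2: op(z, x2) =?= op(x, mk(op(x1, x1), mk(k, x1))),  mk(op(x, k), k) =?= mk(x, x1).
Decompose op/2: z =?= x,  x2 =?= mk(op(x1, x1), mk(k, x1)).
Bind z := x; no other remaining equation mentions z.
Bind x2 := mk(op(x1, x1), mk(k, x1)); no other remaining equation mentions x2.
Decompose mk/2: op(x, k) =?= x,  k =?= x1.
Occurs check fails: x occurs in op(x, k); the equation x =?= op(x, k) has no finite solution.

FAIL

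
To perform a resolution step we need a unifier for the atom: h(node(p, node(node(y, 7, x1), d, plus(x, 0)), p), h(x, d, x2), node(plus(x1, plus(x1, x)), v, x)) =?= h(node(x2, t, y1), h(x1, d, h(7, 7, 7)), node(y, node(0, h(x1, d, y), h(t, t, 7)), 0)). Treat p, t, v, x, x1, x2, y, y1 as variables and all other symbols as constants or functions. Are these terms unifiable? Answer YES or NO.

YES

Decompose h/3: node(p, node(node(y, 7, x1), d, plus(x, 0)), p) =?= node(x2, t, y1),  h(x, d, x2) =?= h(x1, d, h(7, 7, 7)),  node(plus(x1, plus(x1, x)), v, x) =?= node(y, node(0, h(x1, d, y), h(t, t, 7)), 0).
Decompose node/3: p =?= x2,  node(node(y, 7, x1), d, plus(x, 0)) =?= t,  p =?= y1.
Bind p := x2; substituting into the one remaining equation that mentions p gives: x2 =?= y1.
Bind t := node(node(y, 7, x1), d, plus(x, 0)); substituting into the one remaining equation that mentions t gives: node(plus(x1, plus(x1, x)), v, x) =?= node(y, node(0, h(x1, d, y), h(node(node(y, 7, x1), d, plus(x, 0)), node(node(y, 7, x1), d, plus(x, 0)), 7)), 0).
Bind x2 := y1; substituting into the one remaining equation that mentions x2 gives: h(x, d, y1) =?= h(x1, d, h(7, 7, 7)). Substituting into the earlier binding gives p := y1.
Decompose h/3: x =?= x1,  d =?= d,  y1 =?= h(7, 7, 7).
Bind x := x1; substituting into the one remaining equation that mentions x gives: node(plus(x1, plus(x1, x1)), v, x1) =?= node(y, node(0, h(x1, d, y), h(node(node(y, 7, x1), d, plus(x1, 0)), node(node(y, 7, x1), d, plus(x1, 0)), 7)), 0). Substituting into the earlier binding gives t := node(node(y, 7, x1), d, plus(x1, 0)).
Delete trivial equation d =?= d.
Bind y1 := h(7, 7, 7); no other remaining equation mentions y1. Substituting into the earlier bindings gives p := h(7, 7, 7), x2 := h(7, 7, 7).
Decompose node/3: plus(x1, plus(x1, x1)) =?= y,  v =?= node(0, h(x1, d, y), h(node(node(y, 7, x1), d, plus(x1, 0)), node(node(y, 7, x1), d, plus(x1, 0)), 7)),  x1 =?= 0.
Bind y := plus(x1, plus(x1, x1)); substituting into the one remaining equation that mentions y gives: v =?= node(0, h(x1, d, plus(x1, plus(x1, x1))), h(node(node(plus(x1, plus(x1, x1)), 7, x1), d, plus(x1, 0)), node(node(plus(x1, plus(x1, x1)), 7, x1), d, plus(x1, 0)), 7)). Substituting into the earlier binding gives t := node(node(plus(x1, plus(x1, x1)), 7, x1), d, plus(x1, 0)).
Bind v := node(0, h(x1, d, plus(x1, plus(x1, x1))), h(node(node(plus(x1, plus(x1, x1)), 7, x1), d, plus(x1, 0)), node(node(plus(x1, plus(x1, x1)), 7, x1), d, plus(x1, 0)), 7)); no other remaining equation mentions v.
Bind x1 := 0. Substituting into the earlier bindings gives t := node(node(plus(0, plus(0, 0)), 7, 0), d, plus(0, 0)), x := 0, y := plus(0, plus(0, 0)), v := node(0, h(0, d, plus(0, plus(0, 0))), h(node(node(plus(0, plus(0, 0)), 7, 0), d, plus(0, 0)), node(node(plus(0, plus(0, 0)), 7, 0), d, plus(0, 0)), 7)).
No equations remain and no clash or occurs-check failure arose, so a unifier exists.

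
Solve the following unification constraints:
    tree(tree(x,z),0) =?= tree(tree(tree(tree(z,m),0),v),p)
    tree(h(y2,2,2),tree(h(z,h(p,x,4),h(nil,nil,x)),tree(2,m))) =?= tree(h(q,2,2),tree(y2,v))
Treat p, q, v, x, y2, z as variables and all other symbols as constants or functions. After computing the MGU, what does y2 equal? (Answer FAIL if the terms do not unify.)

Decompose tree/2: tree(x,z) =?= tree(tree(tree(z,m),0),v),  0 =?= p.
Decompose tree/2: x =?= tree(tree(z,m),0),  z =?= v.
Bind x := tree(tree(z,m),0); substituting into the one remaining equation that mentions x gives: tree(h(y2,2,2),tree(h(z,h(p,tree(tree(z,m),0),4),h(nil,nil,tree(tree(z,m),0))),tree(2,m))) =?= tree(h(q,2,2),tree(y2,v)).
Bind z := v; substituting into the one remaining equation that mentions z gives: tree(h(y2,2,2),tree(h(v,h(p,tree(tree(v,m),0),4),h(nil,nil,tree(tree(v,m),0))),tree(2,m))) =?= tree(h(q,2,2),tree(y2,v)). Substituting into the earlier binding gives x := tree(tree(v,m),0).
Bind p := 0; substituting into the remaining equation gives: tree(h(y2,2,2),tree(h(v,h(0,tree(tree(v,m),0),4),h(nil,nil,tree(tree(v,m),0))),tree(2,m))) =?= tree(h(q,2,2),tree(y2,v)).
Decompose tree/2: h(y2,2,2) =?= h(q,2,2),  tree(h(v,h(0,tree(tree(v,m),0),4),h(nil,nil,tree(tree(v,m),0))),tree(2,m)) =?= tree(y2,v).
Decompose h/3: y2 =?= q,  2 =?= 2,  2 =?= 2.
Bind y2 := q; substituting into the one remaining equation that mentions y2 gives: tree(h(v,h(0,tree(tree(v,m),0),4),h(nil,nil,tree(tree(v,m),0))),tree(2,m)) =?= tree(q,v).
Delete trivial equation 2 =?= 2.
Delete trivial equation 2 =?= 2.
Decompose tree/2: h(v,h(0,tree(tree(v,m),0),4),h(nil,nil,tree(tree(v,m),0))) =?= q,  tree(2,m) =?= v.
Bind q := h(v,h(0,tree(tree(v,m),0),4),h(nil,nil,tree(tree(v,m),0))); no other remaining equation mentions q. Substituting into the earlier binding gives y2 := h(v,h(0,tree(tree(v,m),0),4),h(nil,nil,tree(tree(v,m),0))).
Bind v := tree(2,m). Substituting into the earlier bindings gives x := tree(tree(tree(2,m),m),0), z := tree(2,m), y2 := h(tree(2,m),h(0,tree(tree(tree(2,m),m),0),4),h(nil,nil,tree(tree(tree(2,m),m),0))), q := h(tree(2,m),h(0,tree(tree(tree(2,m),m),0),4),h(nil,nil,tree(tree(tree(2,m),m),0))).
MGU = { x ↦ tree(tree(tree(2,m),m),0), z ↦ tree(2,m), p ↦ 0, y2 ↦ h(tree(2,m),h(0,tree(tree(tree(2,m),m),0),4),h(nil,nil,tree(tree(tree(2,m),m),0))), q ↦ h(tree(2,m),h(0,tree(tree(tree(2,m),m),0),4),h(nil,nil,tree(tree(tree(2,m),m),0))), v ↦ tree(2,m) }, so y2 ↦ h(tree(2,m),h(0,tree(tree(tree(2,m),m),0),4),h(nil,nil,tree(tree(tree(2,m),m),0))).

h(tree(2,m),h(0,tree(tree(tree(2,m),m),0),4),h(nil,nil,tree(tree(tree(2,m),m),0)))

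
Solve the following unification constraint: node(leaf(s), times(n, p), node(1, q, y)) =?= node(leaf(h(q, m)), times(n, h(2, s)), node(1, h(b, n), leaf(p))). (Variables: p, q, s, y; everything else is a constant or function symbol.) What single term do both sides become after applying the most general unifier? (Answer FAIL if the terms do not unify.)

Decompose node/3: leaf(s) =?= leaf(h(q, m)),  times(n, p) =?= times(n, h(2, s)),  node(1, q, y) =?= node(1, h(b, n), leaf(p)).
Decompose leaf/1: s =?= h(q, m).
Bind s := h(q, m); substituting into the one remaining equation that mentions s gives: times(n, p) =?= times(n, h(2, h(q, m))).
Decompose times/2: n =?= n,  p =?= h(2, h(q, m)).
Delete trivial equation n =?= n.
Bind p := h(2, h(q, m)); substituting into the remaining equation gives: node(1, q, y) =?= node(1, h(b, n), leaf(h(2, h(q, m)))).
Decompose node/3: 1 =?= 1,  q =?= h(b, n),  y =?= leaf(h(2, h(q, m))).
Delete trivial equation 1 =?= 1.
Bind q := h(b, n); substituting into the remaining equation gives: y =?= leaf(h(2, h(h(b, n), m))). Substituting into the earlier bindings gives s := h(h(b, n), m), p := h(2, h(h(b, n), m)).
Bind y := leaf(h(2, h(h(b, n), m))).
Applying the MGU to either side gives node(leaf(h(h(b, n), m)), times(n, h(2, h(h(b, n), m))), node(1, h(b, n), leaf(h(2, h(h(b, n), m))))).

node(leaf(h(h(b, n), m)), times(n, h(2, h(h(b, n), m))), node(1, h(b, n), leaf(h(2, h(h(b, n), m)))))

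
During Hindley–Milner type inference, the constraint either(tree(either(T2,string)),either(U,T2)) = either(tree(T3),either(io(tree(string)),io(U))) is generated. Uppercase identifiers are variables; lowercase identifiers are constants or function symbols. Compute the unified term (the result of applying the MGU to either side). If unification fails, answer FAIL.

Decompose either/2: tree(either(T2,string)) = tree(T3),  either(U,T2) = either(io(tree(string)),io(U)).
Decompose tree/1: either(T2,string) = T3.
Bind T3 := either(T2,string); no other remaining equation mentions T3.
Decompose either/2: U = io(tree(string)),  T2 = io(U).
Bind U := io(tree(string)); substituting into the remaining equation gives: T2 = io(io(tree(string))).
Bind T2 := io(io(tree(string))). Substituting into the earlier binding gives T3 := either(io(io(tree(string))),string).
Applying the MGU to either side gives either(tree(either(io(io(tree(string))),string)),either(io(tree(string)),io(io(tree(string))))).

either(tree(either(io(io(tree(string))),string)),either(io(tree(string)),io(io(tree(string)))))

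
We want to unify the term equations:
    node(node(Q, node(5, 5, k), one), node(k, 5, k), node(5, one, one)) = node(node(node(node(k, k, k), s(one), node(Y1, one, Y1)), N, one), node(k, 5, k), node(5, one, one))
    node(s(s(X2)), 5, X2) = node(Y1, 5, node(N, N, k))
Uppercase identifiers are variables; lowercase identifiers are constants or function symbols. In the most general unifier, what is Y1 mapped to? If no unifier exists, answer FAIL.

s(s(node(node(5, 5, k), node(5, 5, k), k)))

Decompose node/3: node(Q, node(5, 5, k), one) = node(node(node(k, k, k), s(one), node(Y1, one, Y1)), N, one),  node(k, 5, k) = node(k, 5, k),  node(5, one, one) = node(5, one, one).
Decompose node/3: Q = node(node(k, k, k), s(one), node(Y1, one, Y1)),  node(5, 5, k) = N,  one = one.
Bind Q := node(node(k, k, k), s(one), node(Y1, one, Y1)); no other remaining equation mentions Q.
Bind N := node(5, 5, k); substituting into the one remaining equation that mentions N gives: node(s(s(X2)), 5, X2) = node(Y1, 5, node(node(5, 5, k), node(5, 5, k), k)).
Delete trivial equation one = one.
Delete trivial equation node(k, 5, k) = node(k, 5, k).
Delete trivial equation node(5, one, one) = node(5, one, one).
Decompose node/3: s(s(X2)) = Y1,  5 = 5,  X2 = node(node(5, 5, k), node(5, 5, k), k).
Bind Y1 := s(s(X2)); no other remaining equation mentions Y1. Substituting into the earlier binding gives Q := node(node(k, k, k), s(one), node(s(s(X2)), one, s(s(X2)))).
Delete trivial equation 5 = 5.
Bind X2 := node(node(5, 5, k), node(5, 5, k), k). Substituting into the earlier bindings gives Q := node(node(k, k, k), s(one), node(s(s(node(node(5, 5, k), node(5, 5, k), k))), one, s(s(node(node(5, 5, k), node(5, 5, k), k))))), Y1 := s(s(node(node(5, 5, k), node(5, 5, k), k))).
MGU = { Q -> node(node(k, k, k), s(one), node(s(s(node(node(5, 5, k), node(5, 5, k), k))), one, s(s(node(node(5, 5, k), node(5, 5, k), k))))), N -> node(5, 5, k), Y1 -> s(s(node(node(5, 5, k), node(5, 5, k), k))), X2 -> node(node(5, 5, k), node(5, 5, k), k) }, so Y1 -> s(s(node(node(5, 5, k), node(5, 5, k), k))).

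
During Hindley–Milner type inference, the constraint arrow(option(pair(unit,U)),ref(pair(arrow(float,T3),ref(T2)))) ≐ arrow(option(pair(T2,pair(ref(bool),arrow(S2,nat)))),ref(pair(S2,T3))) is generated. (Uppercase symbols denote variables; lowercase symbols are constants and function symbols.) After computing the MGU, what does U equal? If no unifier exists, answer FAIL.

pair(ref(bool),arrow(arrow(float,ref(unit)),nat))

Decompose arrow/2: option(pair(unit,U)) ≐ option(pair(T2,pair(ref(bool),arrow(S2,nat)))),  ref(pair(arrow(float,T3),ref(T2))) ≐ ref(pair(S2,T3)).
Decompose option/1: pair(unit,U) ≐ pair(T2,pair(ref(bool),arrow(S2,nat))).
Decompose pair/2: unit ≐ T2,  U ≐ pair(ref(bool),arrow(S2,nat)).
Bind T2 := unit; substituting into the one remaining equation that mentions T2 gives: ref(pair(arrow(float,T3),ref(unit))) ≐ ref(pair(S2,T3)).
Bind U := pair(ref(bool),arrow(S2,nat)); no other remaining equation mentions U.
Decompose ref/1: pair(arrow(float,T3),ref(unit)) ≐ pair(S2,T3).
Decompose pair/2: arrow(float,T3) ≐ S2,  ref(unit) ≐ T3.
Bind S2 := arrow(float,T3); no other remaining equation mentions S2. Substituting into the earlier binding gives U := pair(ref(bool),arrow(arrow(float,T3),nat)).
Bind T3 := ref(unit). Substituting into the earlier bindings gives U := pair(ref(bool),arrow(arrow(float,ref(unit)),nat)), S2 := arrow(float,ref(unit)).
MGU = { T2 ↦ unit, U ↦ pair(ref(bool),arrow(arrow(float,ref(unit)),nat)), S2 ↦ arrow(float,ref(unit)), T3 ↦ ref(unit) }, so U ↦ pair(ref(bool),arrow(arrow(float,ref(unit)),nat)).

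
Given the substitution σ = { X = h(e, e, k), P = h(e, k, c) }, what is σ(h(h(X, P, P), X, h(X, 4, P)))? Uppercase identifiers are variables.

Replace each occurrence of X with h(e, e, k).
Replace each occurrence of P with h(e, k, c).
Result: h(h(h(e, e, k), h(e, k, c), h(e, k, c)), h(e, e, k), h(h(e, e, k), 4, h(e, k, c))).

h(h(h(e, e, k), h(e, k, c), h(e, k, c)), h(e, e, k), h(h(e, e, k), 4, h(e, k, c)))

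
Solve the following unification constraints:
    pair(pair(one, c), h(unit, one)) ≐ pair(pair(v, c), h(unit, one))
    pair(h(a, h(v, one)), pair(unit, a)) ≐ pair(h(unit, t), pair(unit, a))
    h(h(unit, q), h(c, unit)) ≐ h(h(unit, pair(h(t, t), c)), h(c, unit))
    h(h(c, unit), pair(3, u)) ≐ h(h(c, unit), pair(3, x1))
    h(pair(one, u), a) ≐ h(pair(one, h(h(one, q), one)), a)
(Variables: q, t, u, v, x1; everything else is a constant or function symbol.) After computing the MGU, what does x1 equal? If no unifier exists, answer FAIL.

Decompose pair/2: pair(one, c) ≐ pair(v, c),  h(unit, one) ≐ h(unit, one).
Decompose pair/2: one ≐ v,  c ≐ c.
Bind v := one; substituting into the one remaining equation that mentions v gives: pair(h(a, h(one, one)), pair(unit, a)) ≐ pair(h(unit, t), pair(unit, a)).
Delete trivial equation c ≐ c.
Delete trivial equation h(unit, one) ≐ h(unit, one).
Decompose pair/2: h(a, h(one, one)) ≐ h(unit, t),  pair(unit, a) ≐ pair(unit, a).
Decompose h/2: a ≐ unit,  h(one, one) ≐ t.
Clash: constants a and unit differ; no unifier exists.

FAIL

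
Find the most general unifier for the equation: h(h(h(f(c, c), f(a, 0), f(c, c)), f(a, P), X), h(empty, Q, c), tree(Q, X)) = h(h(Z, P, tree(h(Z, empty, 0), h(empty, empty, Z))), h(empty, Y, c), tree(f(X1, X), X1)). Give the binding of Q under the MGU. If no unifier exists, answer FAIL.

FAIL

Decompose h/3: h(h(f(c, c), f(a, 0), f(c, c)), f(a, P), X) = h(Z, P, tree(h(Z, empty, 0), h(empty, empty, Z))),  h(empty, Q, c) = h(empty, Y, c),  tree(Q, X) = tree(f(X1, X), X1).
Decompose h/3: h(f(c, c), f(a, 0), f(c, c)) = Z,  f(a, P) = P,  X = tree(h(Z, empty, 0), h(empty, empty, Z)).
Bind Z := h(f(c, c), f(a, 0), f(c, c)); substituting into the one remaining equation that mentions Z gives: X = tree(h(h(f(c, c), f(a, 0), f(c, c)), empty, 0), h(empty, empty, h(f(c, c), f(a, 0), f(c, c)))).
Occurs check fails: P occurs in f(a, P); the equation P = f(a, P) has no finite solution.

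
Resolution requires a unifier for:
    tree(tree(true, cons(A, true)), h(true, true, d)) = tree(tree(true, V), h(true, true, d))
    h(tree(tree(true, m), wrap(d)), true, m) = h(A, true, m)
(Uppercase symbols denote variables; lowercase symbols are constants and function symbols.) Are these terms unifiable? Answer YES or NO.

YES

Decompose tree/2: tree(true, cons(A, true)) = tree(true, V),  h(true, true, d) = h(true, true, d).
Decompose tree/2: true = true,  cons(A, true) = V.
Delete trivial equation true = true.
Bind V := cons(A, true); no other remaining equation mentions V.
Delete trivial equation h(true, true, d) = h(true, true, d).
Decompose h/3: tree(tree(true, m), wrap(d)) = A,  true = true,  m = m.
Bind A := tree(tree(true, m), wrap(d)); no other remaining equation mentions A. Substituting into the earlier binding gives V := cons(tree(tree(true, m), wrap(d)), true).
Delete trivial equation true = true.
Delete trivial equation m = m.
No equations remain and no clash or occurs-check failure arose, so a unifier exists.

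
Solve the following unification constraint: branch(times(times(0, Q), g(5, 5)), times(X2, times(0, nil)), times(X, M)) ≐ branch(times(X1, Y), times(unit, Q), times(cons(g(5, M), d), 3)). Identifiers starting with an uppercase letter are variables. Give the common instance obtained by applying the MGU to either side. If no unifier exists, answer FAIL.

Decompose branch/3: times(times(0, Q), g(5, 5)) ≐ times(X1, Y),  times(X2, times(0, nil)) ≐ times(unit, Q),  times(X, M) ≐ times(cons(g(5, M), d), 3).
Decompose times/2: times(0, Q) ≐ X1,  g(5, 5) ≐ Y.
Bind X1 := times(0, Q); no other remaining equation mentions X1.
Bind Y := g(5, 5); no other remaining equation mentions Y.
Decompose times/2: X2 ≐ unit,  times(0, nil) ≐ Q.
Bind X2 := unit; no other remaining equation mentions X2.
Bind Q := times(0, nil); no other remaining equation mentions Q. Substituting into the earlier binding gives X1 := times(0, times(0, nil)).
Decompose times/2: X ≐ cons(g(5, M), d),  M ≐ 3.
Bind X := cons(g(5, M), d); no other remaining equation mentions X.
Bind M := 3. Substituting into the earlier binding gives X := cons(g(5, 3), d).
Applying the MGU to either side gives branch(times(times(0, times(0, nil)), g(5, 5)), times(unit, times(0, nil)), times(cons(g(5, 3), d), 3)).

branch(times(times(0, times(0, nil)), g(5, 5)), times(unit, times(0, nil)), times(cons(g(5, 3), d), 3))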